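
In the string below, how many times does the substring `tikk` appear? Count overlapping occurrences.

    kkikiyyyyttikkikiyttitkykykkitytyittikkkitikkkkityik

3

Sliding a length-4 window over the 52 characters (49 positions):
  position 11–14: tikk
  position 36–39: tikk
  position 42–45: tikk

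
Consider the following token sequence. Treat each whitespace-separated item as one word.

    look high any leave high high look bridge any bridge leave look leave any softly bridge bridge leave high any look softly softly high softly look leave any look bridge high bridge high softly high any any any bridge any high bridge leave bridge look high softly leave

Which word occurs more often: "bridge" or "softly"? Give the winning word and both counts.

"bridge": 9 occurrences
"softly": 6 occurrences

"bridge" (9 vs 6)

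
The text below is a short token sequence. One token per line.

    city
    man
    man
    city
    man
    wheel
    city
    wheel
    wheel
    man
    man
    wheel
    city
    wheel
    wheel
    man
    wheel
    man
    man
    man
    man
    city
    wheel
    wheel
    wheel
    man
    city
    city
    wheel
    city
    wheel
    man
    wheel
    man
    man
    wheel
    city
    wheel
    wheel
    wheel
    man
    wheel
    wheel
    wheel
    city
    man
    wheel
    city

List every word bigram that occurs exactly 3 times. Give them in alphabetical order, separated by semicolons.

city man; man city

Bigram counts meeting the condition (exactly 3 times):
  city man: 3
  man city: 3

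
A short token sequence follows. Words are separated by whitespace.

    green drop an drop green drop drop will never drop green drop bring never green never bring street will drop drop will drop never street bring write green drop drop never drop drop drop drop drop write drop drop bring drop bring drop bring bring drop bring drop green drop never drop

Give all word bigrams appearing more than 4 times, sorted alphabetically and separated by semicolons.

Bigram counts meeting the condition (more than 4 times):
  drop bring: 5
  drop drop: 8
  green drop: 5

drop bring; drop drop; green drop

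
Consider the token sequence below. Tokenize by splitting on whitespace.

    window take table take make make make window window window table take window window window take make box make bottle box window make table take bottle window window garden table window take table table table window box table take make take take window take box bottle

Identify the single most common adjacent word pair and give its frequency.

Bigram frequencies (highest first):
  window window: 5
  window take: 4
  table take: 4
  take make: 3
  take table: 2
  make make: 2
  … (22 more, each ≤ 2)

"window window", 5 times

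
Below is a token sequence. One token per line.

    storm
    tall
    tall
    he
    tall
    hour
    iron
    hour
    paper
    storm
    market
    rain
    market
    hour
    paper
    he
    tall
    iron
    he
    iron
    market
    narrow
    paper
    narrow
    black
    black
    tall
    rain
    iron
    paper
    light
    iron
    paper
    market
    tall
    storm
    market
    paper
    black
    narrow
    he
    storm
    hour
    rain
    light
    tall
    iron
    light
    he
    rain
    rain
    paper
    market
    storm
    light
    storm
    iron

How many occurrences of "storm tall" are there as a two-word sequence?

Scanning the 56 overlapping bigram windows for "storm tall":
  position 1–2: storm tall

1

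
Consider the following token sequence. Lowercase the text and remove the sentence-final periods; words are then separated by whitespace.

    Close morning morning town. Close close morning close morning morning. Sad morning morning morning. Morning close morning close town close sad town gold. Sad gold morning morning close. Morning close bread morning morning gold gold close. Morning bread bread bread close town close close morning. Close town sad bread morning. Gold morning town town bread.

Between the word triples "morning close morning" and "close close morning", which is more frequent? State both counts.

"morning close morning" (3 vs 2)

"morning close morning": 3 occurrences
"close close morning": 2 occurrences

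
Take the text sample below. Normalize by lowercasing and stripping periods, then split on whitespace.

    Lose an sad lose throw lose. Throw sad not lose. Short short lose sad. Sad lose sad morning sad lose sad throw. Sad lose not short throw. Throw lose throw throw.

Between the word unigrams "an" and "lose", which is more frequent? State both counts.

"an": 1 occurrence
"lose": 9 occurrences

"lose" (9 vs 1)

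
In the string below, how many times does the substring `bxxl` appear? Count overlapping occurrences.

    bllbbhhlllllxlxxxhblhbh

Sliding a length-4 window over the 23 characters (20 positions):
  (no match at any position)

0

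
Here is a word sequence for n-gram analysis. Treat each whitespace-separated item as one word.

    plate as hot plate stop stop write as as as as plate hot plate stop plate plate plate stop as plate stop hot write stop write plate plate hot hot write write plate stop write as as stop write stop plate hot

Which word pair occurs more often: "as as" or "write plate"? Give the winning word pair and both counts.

"as as" (4 vs 2)

"as as": 4 occurrences
"write plate": 2 occurrences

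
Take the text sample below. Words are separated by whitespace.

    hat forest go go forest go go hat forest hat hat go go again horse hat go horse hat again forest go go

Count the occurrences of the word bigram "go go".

4

Scanning the 22 overlapping bigram windows for "go go":
  position 3–4: go go
  position 6–7: go go
  position 12–13: go go
  position 22–23: go go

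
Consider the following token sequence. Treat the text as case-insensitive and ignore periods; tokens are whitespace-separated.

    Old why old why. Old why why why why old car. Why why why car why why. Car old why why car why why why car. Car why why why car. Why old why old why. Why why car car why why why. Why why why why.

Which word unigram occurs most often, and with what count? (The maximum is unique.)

Unigram frequencies (highest first):
  why: 31
  car: 9
  old: 7

"why", 31 times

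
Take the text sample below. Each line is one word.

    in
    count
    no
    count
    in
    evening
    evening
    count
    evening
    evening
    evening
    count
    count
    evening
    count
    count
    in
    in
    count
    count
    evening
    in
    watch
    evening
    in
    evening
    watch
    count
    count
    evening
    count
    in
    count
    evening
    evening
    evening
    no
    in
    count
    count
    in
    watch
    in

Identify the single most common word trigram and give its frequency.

Trigram frequencies (highest first):
  count count evening: 3
  evening evening count: 2
  count evening evening: 2
  evening evening evening: 2
  evening count count: 2
  count evening count: 2
  … (26 more, each ≤ 2)

"count count evening", 3 times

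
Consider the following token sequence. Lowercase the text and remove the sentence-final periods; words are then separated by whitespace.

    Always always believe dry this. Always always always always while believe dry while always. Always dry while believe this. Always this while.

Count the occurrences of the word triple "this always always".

Scanning the 20 overlapping trigram windows for "this always always":
  position 5–7: this always always

1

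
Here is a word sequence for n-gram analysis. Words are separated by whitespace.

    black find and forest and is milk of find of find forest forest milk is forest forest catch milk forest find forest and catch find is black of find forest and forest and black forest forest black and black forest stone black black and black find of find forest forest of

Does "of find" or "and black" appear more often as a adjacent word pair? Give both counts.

"of find": 4 occurrences
"and black": 3 occurrences

"of find" (4 vs 3)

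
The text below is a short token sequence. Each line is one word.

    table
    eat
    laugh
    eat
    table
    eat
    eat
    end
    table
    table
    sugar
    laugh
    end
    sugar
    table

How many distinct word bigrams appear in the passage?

15 tokens → 14 bigram windows in total.
Repeated bigrams (each contributes count−1 duplicates):
  table eat: 2
1 duplicate windows → 14 − 1 = 13 distinct.

13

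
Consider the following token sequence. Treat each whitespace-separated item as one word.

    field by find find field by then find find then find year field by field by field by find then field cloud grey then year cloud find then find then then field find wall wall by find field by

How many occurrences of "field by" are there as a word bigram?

Scanning the 38 overlapping bigram windows for "field by":
  position 1–2: field by
  position 5–6: field by
  position 13–14: field by
  position 15–16: field by
  position 17–18: field by
  position 38–39: field by

6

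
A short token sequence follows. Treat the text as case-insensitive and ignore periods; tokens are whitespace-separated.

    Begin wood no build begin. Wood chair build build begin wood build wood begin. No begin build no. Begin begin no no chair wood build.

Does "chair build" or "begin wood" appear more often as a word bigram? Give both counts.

"begin wood" (3 vs 1)

"chair build": 1 occurrence
"begin wood": 3 occurrences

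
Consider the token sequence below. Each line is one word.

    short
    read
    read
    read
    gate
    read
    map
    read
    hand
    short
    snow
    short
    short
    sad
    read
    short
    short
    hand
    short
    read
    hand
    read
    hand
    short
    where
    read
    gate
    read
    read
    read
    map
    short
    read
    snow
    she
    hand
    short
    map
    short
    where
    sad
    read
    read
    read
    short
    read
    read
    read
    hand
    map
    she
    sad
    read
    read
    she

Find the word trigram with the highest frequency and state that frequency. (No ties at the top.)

Trigram frequencies (highest first):
  read read read: 4
  short read read: 2
  read gate read: 2
  read hand short: 2
  sad read read: 2
  read read gate: 1
  … (40 more, each ≤ 1)

"read read read", 4 times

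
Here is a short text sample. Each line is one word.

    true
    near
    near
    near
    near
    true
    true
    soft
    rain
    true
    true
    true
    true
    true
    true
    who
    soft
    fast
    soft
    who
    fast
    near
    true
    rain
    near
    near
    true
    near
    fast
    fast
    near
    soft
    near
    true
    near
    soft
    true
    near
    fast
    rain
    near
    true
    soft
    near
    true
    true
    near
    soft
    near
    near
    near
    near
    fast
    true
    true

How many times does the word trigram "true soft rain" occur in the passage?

Scanning the 53 overlapping trigram windows for "true soft rain":
  position 7–9: true soft rain

1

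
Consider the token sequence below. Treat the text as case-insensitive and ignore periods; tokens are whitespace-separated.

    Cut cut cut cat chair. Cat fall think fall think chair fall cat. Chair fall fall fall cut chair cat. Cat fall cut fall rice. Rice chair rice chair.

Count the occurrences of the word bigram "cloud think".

0

Scanning the 28 overlapping bigram windows for "cloud think":
  (none found)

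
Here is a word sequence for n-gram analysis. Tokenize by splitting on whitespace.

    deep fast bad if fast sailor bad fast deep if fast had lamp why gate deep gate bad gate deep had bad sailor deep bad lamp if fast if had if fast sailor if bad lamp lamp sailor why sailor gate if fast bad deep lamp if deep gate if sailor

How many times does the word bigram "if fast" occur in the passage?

Scanning the 50 overlapping bigram windows for "if fast":
  position 4–5: if fast
  position 10–11: if fast
  position 27–28: if fast
  position 31–32: if fast
  position 42–43: if fast

5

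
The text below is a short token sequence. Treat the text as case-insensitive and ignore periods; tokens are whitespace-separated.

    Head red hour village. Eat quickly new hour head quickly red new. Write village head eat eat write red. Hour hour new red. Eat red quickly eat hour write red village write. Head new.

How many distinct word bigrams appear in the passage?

34 tokens → 33 bigram windows in total.
Repeated bigrams (each contributes count−1 duplicates):
  red hour: 2
  write red: 2
2 duplicate windows → 33 − 2 = 31 distinct.

31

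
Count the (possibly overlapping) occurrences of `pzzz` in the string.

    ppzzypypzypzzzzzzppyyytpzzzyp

2

Sliding a length-4 window over the 29 characters (26 positions):
  position 11–14: pzzz
  position 24–27: pzzz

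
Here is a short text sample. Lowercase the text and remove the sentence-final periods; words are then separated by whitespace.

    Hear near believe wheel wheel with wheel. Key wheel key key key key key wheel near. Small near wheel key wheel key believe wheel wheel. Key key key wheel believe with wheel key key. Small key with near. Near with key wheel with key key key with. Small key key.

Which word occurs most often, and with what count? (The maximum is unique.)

"key", 20 times

Unigram frequencies (highest first):
  key: 20
  wheel: 12
  with: 6
  near: 5
  believe: 3
  small: 3
  … (1 more, each ≤ 1)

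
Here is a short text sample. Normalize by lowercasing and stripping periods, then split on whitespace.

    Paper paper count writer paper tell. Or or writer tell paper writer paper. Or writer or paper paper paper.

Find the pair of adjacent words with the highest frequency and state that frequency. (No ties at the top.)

Bigram frequencies (highest first):
  paper paper: 3
  writer paper: 2
  or writer: 2
  paper count: 1
  count writer: 1
  paper tell: 1
  … (8 more, each ≤ 1)

"paper paper", 3 times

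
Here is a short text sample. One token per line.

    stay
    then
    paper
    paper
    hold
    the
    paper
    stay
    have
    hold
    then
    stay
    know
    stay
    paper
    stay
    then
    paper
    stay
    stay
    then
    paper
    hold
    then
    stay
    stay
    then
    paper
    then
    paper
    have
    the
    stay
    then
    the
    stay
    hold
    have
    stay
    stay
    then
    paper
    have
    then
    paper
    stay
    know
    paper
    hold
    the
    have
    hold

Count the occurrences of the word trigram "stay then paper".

5

Scanning the 50 overlapping trigram windows for "stay then paper":
  position 1–3: stay then paper
  position 16–18: stay then paper
  position 20–22: stay then paper
  position 26–28: stay then paper
  position 40–42: stay then paper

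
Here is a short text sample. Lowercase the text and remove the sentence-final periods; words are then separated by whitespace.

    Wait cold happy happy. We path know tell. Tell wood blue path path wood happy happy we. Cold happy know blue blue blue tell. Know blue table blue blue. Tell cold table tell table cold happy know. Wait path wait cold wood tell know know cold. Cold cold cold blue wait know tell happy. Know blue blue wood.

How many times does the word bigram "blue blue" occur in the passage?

4

Scanning the 57 overlapping bigram windows for "blue blue":
  position 21–22: blue blue
  position 22–23: blue blue
  position 28–29: blue blue
  position 56–57: blue blue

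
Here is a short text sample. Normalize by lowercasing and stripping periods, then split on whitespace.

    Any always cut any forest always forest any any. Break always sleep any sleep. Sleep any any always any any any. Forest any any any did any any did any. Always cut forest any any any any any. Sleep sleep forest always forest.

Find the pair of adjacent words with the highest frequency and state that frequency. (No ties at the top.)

Bigram frequencies (highest first):
  any any: 11
  any always: 3
  forest any: 3
  always cut: 2
  any forest: 2
  forest always: 2
  … (13 more, each ≤ 2)

"any any", 11 times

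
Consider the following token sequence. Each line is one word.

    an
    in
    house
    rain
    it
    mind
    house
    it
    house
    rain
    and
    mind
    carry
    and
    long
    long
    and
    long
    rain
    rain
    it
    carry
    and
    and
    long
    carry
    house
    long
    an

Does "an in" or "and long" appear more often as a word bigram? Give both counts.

"and long" (3 vs 1)

"an in": 1 occurrence
"and long": 3 occurrences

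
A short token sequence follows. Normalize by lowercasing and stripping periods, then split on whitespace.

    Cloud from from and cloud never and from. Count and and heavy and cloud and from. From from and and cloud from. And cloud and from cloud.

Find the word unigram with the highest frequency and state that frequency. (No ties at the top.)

Unigram frequencies (highest first):
  and: 10
  from: 8
  cloud: 6
  never: 1
  count: 1
  heavy: 1

"and", 10 times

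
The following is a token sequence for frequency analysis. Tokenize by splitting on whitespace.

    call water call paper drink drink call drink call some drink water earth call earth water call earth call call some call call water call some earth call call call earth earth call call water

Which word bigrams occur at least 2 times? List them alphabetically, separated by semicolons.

call call; call earth; call some; call water; drink call; earth call; water call

Bigram counts meeting the condition (at least 2 times):
  call call: 5
  call earth: 3
  call some: 3
  call water: 3
  drink call: 2
  earth call: 4
  water call: 3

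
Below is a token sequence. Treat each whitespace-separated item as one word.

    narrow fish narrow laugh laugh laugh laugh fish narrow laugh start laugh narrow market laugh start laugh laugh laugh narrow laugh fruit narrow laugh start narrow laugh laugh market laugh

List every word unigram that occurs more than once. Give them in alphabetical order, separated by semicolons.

Unigram counts meeting the condition (more than once):
  fish: 2
  laugh: 15
  market: 2
  narrow: 7
  start: 3

fish; laugh; market; narrow; start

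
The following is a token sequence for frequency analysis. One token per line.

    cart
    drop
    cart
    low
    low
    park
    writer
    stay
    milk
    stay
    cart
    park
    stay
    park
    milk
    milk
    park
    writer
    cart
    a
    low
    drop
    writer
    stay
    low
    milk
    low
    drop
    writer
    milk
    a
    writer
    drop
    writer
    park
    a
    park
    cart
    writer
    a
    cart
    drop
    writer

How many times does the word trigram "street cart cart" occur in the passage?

Scanning the 41 overlapping trigram windows for "street cart cart":
  (none found)

0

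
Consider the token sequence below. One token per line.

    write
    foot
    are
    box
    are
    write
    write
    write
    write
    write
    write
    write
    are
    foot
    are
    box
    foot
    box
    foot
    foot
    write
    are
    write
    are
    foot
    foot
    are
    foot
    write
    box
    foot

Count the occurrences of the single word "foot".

9

Scanning the 31 tokens for "foot":
  position 2: foot
  position 14: foot
  position 17: foot
  position 19: foot
  position 20: foot
  position 25: foot
  position 26: foot
  position 28: foot
  position 31: foot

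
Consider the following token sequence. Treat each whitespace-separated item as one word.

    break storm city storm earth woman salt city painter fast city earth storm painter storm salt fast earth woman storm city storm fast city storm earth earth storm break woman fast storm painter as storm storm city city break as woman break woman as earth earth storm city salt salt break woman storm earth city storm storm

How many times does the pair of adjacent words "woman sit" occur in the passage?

Scanning the 56 overlapping bigram windows for "woman sit":
  (none found)

0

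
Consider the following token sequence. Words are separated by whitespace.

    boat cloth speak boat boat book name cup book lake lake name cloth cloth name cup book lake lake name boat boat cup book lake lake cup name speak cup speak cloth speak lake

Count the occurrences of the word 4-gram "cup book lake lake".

3

Scanning the 31 overlapping 4-gram windows for "cup book lake lake":
  position 8–11: cup book lake lake
  position 16–19: cup book lake lake
  position 23–26: cup book lake lake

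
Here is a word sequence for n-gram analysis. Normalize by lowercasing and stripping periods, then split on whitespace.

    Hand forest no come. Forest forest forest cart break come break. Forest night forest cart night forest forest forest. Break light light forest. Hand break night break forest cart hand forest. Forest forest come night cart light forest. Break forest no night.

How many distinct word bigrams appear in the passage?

42 tokens → 41 bigram windows in total.
Repeated bigrams (each contributes count−1 duplicates):
  forest forest: 6
  break forest: 3
  forest cart: 3
  forest break: 2
  forest no: 2
  hand forest: 2
  light forest: 2
  night forest: 2
14 duplicate windows → 41 − 14 = 27 distinct.

27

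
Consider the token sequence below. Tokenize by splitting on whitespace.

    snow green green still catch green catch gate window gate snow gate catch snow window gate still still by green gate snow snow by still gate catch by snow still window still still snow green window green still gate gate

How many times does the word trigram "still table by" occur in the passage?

0

Scanning the 38 overlapping trigram windows for "still table by":
  (none found)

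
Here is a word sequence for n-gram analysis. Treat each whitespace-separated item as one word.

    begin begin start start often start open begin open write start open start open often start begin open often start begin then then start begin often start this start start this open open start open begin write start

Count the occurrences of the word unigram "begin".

Scanning the 38 tokens for "begin":
  position 1: begin
  position 2: begin
  position 8: begin
  position 17: begin
  position 21: begin
  position 25: begin
  position 36: begin

7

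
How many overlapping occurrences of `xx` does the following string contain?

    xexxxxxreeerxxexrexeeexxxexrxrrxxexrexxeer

Sliding a length-2 window over the 42 characters (41 positions):
  position 3–4: xx
  position 4–5: xx
  position 5–6: xx
  position 6–7: xx
  position 13–14: xx
  position 23–24: xx
  position 24–25: xx
  position 32–33: xx
  position 38–39: xx

9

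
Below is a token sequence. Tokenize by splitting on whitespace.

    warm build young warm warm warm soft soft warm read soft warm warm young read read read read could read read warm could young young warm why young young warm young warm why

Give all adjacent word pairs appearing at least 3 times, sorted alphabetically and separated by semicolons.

read read; warm warm; young warm

Bigram counts meeting the condition (at least 3 times):
  read read: 4
  warm warm: 3
  young warm: 4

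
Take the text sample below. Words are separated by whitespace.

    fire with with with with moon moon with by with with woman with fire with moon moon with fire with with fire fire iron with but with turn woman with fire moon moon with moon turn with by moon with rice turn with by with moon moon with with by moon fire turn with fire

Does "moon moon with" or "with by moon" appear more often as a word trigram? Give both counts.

"moon moon with" (4 vs 2)

"moon moon with": 4 occurrences
"with by moon": 2 occurrences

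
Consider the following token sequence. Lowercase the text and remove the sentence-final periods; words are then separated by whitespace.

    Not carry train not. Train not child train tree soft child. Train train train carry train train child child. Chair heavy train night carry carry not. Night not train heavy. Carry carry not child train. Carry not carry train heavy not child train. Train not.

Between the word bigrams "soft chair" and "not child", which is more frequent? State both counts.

"soft chair": 0 occurrences
"not child": 3 occurrences

"not child" (3 vs 0)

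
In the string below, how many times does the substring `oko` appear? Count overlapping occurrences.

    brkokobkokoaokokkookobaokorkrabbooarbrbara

Sliding a length-3 window over the 42 characters (40 positions):
  position 4–6: oko
  position 9–11: oko
  position 13–15: oko
  position 19–21: oko
  position 24–26: oko

5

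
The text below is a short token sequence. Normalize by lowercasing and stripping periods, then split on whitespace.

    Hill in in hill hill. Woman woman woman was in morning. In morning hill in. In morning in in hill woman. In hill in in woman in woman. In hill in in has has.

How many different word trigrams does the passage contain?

34 tokens → 32 trigram windows in total.
Repeated trigrams (each contributes count−1 duplicates):
  hill in in: 4
  in hill in: 2
  in in hill: 2
  in morning in: 2
  in woman in: 2
  woman in hill: 2
8 duplicate windows → 32 − 8 = 24 distinct.

24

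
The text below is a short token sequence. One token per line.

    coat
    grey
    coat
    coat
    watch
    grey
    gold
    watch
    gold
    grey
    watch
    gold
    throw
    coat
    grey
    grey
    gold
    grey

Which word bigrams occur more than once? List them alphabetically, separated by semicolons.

Bigram counts meeting the condition (more than once):
  coat grey: 2
  gold grey: 2
  grey gold: 2
  watch gold: 2

coat grey; gold grey; grey gold; watch gold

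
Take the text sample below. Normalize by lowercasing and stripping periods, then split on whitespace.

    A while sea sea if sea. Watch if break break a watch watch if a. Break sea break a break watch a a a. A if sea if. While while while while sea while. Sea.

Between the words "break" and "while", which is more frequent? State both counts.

"while" (6 vs 5)

"break": 5 occurrences
"while": 6 occurrences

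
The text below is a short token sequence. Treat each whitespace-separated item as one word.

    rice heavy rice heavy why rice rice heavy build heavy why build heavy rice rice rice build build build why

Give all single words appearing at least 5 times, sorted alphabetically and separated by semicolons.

Unigram counts meeting the condition (at least 5 times):
  build: 5
  heavy: 5
  rice: 7

build; heavy; rice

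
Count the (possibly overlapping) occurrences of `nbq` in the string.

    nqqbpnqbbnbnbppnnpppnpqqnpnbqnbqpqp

2

Sliding a length-3 window over the 35 characters (33 positions):
  position 27–29: nbq
  position 30–32: nbq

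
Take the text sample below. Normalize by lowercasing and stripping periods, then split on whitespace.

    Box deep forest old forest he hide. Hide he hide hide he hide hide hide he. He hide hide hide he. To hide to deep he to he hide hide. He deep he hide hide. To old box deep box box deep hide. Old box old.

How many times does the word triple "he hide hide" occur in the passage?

Scanning the 44 overlapping trigram windows for "he hide hide":
  position 6–8: he hide hide
  position 9–11: he hide hide
  position 12–14: he hide hide
  position 17–19: he hide hide
  position 28–30: he hide hide
  position 33–35: he hide hide

6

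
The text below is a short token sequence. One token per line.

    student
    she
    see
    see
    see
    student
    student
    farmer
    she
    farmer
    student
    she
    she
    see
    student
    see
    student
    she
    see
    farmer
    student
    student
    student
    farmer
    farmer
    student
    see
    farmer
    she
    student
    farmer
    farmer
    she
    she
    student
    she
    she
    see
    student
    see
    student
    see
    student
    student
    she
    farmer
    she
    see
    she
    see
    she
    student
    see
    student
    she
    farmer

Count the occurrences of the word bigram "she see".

Scanning the 55 overlapping bigram windows for "she see":
  position 2–3: she see
  position 13–14: she see
  position 18–19: she see
  position 37–38: she see
  position 47–48: she see
  position 49–50: she see

6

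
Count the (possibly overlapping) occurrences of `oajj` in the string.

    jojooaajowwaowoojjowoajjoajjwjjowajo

2

Sliding a length-4 window over the 36 characters (33 positions):
  position 21–24: oajj
  position 25–28: oajj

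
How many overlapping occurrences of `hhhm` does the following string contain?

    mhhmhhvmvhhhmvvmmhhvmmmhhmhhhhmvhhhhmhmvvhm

Sliding a length-4 window over the 43 characters (40 positions):
  position 10–13: hhhm
  position 28–31: hhhm
  position 34–37: hhhm

3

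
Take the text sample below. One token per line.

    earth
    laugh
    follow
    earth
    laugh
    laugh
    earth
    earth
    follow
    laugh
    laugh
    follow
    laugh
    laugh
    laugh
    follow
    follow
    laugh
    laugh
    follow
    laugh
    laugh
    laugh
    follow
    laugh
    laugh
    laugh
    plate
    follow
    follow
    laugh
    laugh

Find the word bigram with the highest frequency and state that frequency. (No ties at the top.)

"laugh laugh", 10 times

Bigram frequencies (highest first):
  laugh laugh: 10
  follow laugh: 6
  laugh follow: 5
  earth laugh: 2
  follow follow: 2
  follow earth: 1
  … (5 more, each ≤ 1)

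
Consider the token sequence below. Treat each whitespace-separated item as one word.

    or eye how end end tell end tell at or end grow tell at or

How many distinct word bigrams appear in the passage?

11

15 tokens → 14 bigram windows in total.
Repeated bigrams (each contributes count−1 duplicates):
  at or: 2
  end tell: 2
  tell at: 2
3 duplicate windows → 14 − 3 = 11 distinct.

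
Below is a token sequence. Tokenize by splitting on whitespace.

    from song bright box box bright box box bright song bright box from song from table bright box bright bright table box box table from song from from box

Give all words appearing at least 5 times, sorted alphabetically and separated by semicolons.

box; bright; from

Unigram counts meeting the condition (at least 5 times):
  box: 9
  bright: 7
  from: 6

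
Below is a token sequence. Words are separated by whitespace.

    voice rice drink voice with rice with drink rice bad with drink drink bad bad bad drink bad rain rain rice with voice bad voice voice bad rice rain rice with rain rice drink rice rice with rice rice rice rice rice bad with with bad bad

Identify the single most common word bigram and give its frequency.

Bigram frequencies (highest first):
  rice rice: 5
  rice with: 4
  bad bad: 3
  rain rice: 3
  rice drink: 2
  with rice: 2
  … (21 more, each ≤ 2)

"rice rice", 5 times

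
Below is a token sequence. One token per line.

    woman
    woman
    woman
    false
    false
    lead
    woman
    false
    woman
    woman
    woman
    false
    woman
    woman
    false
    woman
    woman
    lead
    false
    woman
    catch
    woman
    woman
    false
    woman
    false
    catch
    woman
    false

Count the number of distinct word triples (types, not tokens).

18

29 tokens → 27 trigram windows in total.
Repeated trigrams (each contributes count−1 duplicates):
  woman false woman: 4
  woman woman false: 4
  false woman woman: 3
  woman woman woman: 2
9 duplicate windows → 27 − 9 = 18 distinct.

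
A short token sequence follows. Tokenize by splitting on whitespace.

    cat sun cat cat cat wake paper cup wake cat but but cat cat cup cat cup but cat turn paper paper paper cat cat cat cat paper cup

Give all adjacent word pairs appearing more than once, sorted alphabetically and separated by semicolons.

Bigram counts meeting the condition (more than once):
  but cat: 2
  cat cat: 6
  cat cup: 2
  paper cup: 2
  paper paper: 2

but cat; cat cat; cat cup; paper cup; paper paper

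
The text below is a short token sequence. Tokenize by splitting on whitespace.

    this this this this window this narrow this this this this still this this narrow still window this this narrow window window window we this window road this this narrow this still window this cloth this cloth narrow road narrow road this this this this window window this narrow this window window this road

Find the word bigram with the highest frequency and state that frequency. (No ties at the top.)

"this this", 12 times

Bigram frequencies (highest first):
  this this: 12
  window this: 5
  this narrow: 5
  this window: 4
  window window: 4
  narrow this: 3
  … (15 more, each ≤ 2)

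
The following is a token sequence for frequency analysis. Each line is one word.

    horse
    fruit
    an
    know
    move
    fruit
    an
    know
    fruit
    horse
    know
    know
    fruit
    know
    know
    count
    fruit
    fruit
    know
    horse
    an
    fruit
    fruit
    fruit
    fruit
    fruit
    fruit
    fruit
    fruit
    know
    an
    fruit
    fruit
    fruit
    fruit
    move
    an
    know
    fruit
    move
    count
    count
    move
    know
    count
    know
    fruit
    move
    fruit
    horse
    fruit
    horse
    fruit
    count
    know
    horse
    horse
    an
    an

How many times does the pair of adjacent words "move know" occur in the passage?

Scanning the 58 overlapping bigram windows for "move know":
  position 43–44: move know

1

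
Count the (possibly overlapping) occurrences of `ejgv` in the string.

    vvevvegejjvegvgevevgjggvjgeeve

Sliding a length-4 window over the 30 characters (27 positions):
  (no match at any position)

0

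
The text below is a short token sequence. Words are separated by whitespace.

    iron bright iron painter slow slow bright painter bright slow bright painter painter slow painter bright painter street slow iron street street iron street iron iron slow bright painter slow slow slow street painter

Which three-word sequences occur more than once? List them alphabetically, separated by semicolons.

Trigram counts meeting the condition (more than once):
  painter slow slow: 2
  slow bright painter: 3

painter slow slow; slow bright painter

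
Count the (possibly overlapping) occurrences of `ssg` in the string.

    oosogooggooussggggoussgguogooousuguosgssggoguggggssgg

4

Sliding a length-3 window over the 53 characters (51 positions):
  position 13–15: ssg
  position 21–23: ssg
  position 39–41: ssg
  position 50–52: ssg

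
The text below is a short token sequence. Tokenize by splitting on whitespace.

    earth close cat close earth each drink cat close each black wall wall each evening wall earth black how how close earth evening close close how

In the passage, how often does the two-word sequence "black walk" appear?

0

Scanning the 25 overlapping bigram windows for "black walk":
  (none found)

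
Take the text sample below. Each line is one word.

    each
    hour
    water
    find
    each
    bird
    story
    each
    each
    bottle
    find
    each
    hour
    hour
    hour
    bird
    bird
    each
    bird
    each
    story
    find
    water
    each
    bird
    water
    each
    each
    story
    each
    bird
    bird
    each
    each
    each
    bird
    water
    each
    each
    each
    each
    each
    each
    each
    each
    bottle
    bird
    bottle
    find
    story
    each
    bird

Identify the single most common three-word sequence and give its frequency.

"each each each", 7 times

Trigram frequencies (highest first):
  each each each: 7
  each each bottle: 2
  bird bird each: 2
  each bird water: 2
  bird water each: 2
  water each each: 2
  … (32 more, each ≤ 2)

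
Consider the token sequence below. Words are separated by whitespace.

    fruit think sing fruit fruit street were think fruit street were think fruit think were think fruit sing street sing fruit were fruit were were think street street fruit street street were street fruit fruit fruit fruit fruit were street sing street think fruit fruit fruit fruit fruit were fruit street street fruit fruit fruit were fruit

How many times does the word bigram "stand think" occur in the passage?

Scanning the 56 overlapping bigram windows for "stand think":
  (none found)

0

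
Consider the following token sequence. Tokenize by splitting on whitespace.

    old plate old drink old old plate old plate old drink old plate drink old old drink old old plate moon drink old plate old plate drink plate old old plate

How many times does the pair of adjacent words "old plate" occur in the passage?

8

Scanning the 30 overlapping bigram windows for "old plate":
  position 1–2: old plate
  position 6–7: old plate
  position 8–9: old plate
  position 12–13: old plate
  position 19–20: old plate
  position 23–24: old plate
  position 25–26: old plate
  position 30–31: old plate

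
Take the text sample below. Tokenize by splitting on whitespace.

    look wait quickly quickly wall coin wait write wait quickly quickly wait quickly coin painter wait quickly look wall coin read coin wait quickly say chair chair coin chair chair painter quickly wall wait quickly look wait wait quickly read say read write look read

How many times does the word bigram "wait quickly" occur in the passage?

7

Scanning the 44 overlapping bigram windows for "wait quickly":
  position 2–3: wait quickly
  position 9–10: wait quickly
  position 12–13: wait quickly
  position 16–17: wait quickly
  position 23–24: wait quickly
  position 34–35: wait quickly
  position 38–39: wait quickly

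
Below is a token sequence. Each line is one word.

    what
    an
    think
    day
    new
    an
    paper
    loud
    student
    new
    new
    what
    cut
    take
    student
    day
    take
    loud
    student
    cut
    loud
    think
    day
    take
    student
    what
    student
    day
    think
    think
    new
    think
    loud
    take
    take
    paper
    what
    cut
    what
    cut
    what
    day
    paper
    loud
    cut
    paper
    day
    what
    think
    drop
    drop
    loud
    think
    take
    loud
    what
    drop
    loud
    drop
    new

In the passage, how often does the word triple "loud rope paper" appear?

Scanning the 58 overlapping trigram windows for "loud rope paper":
  (none found)

0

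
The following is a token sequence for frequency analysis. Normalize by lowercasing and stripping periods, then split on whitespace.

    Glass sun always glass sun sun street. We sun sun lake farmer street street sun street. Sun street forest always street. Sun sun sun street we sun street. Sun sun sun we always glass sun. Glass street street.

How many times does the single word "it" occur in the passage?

0

Scanning the 38 tokens for "it":
  (none found)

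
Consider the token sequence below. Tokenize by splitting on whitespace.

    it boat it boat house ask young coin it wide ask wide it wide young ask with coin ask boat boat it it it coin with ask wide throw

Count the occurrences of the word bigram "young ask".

Scanning the 28 overlapping bigram windows for "young ask":
  position 15–16: young ask

1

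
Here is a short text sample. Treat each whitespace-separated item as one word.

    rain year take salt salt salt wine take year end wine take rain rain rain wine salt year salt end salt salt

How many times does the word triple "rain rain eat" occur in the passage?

0

Scanning the 20 overlapping trigram windows for "rain rain eat":
  (none found)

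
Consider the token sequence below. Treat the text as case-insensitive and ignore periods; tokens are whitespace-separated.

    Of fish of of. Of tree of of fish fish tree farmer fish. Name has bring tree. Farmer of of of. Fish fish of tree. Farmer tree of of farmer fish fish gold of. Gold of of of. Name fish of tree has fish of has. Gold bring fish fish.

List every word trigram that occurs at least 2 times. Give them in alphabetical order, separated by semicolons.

Trigram counts meeting the condition (at least 2 times):
  fish of tree: 2
  of fish fish: 2
  of of fish: 2
  of of of: 3
  tree of of: 2

fish of tree; of fish fish; of of fish; of of of; tree of of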